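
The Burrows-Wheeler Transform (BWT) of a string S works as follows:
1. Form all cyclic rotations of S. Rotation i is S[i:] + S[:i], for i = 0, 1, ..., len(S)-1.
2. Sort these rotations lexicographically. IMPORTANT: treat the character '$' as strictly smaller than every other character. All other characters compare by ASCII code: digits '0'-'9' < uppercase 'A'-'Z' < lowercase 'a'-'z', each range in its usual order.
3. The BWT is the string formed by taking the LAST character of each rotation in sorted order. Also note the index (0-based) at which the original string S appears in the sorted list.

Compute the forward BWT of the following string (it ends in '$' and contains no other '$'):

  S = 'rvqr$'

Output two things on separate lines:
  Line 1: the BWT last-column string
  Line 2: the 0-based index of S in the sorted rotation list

Answer: rvq$r
3

Derivation:
All 5 rotations (rotation i = S[i:]+S[:i]):
  rot[0] = rvqr$
  rot[1] = vqr$r
  rot[2] = qr$rv
  rot[3] = r$rvq
  rot[4] = $rvqr
Sorted (with $ < everything):
  sorted[0] = $rvqr  (last char: 'r')
  sorted[1] = qr$rv  (last char: 'v')
  sorted[2] = r$rvq  (last char: 'q')
  sorted[3] = rvqr$  (last char: '$')
  sorted[4] = vqr$r  (last char: 'r')
Last column: rvq$r
Original string S is at sorted index 3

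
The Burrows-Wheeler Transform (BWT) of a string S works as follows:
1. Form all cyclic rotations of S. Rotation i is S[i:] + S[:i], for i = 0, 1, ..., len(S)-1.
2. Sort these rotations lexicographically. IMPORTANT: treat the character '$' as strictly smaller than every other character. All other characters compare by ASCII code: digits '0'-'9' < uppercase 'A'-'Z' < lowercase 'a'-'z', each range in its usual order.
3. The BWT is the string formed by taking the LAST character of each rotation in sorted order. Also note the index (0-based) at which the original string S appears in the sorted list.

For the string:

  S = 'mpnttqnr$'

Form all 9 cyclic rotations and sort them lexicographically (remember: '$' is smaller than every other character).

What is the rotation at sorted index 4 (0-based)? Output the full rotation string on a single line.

Answer: pnttqnr$m

Derivation:
All 9 rotations (rotation i = S[i:]+S[:i]):
  rot[0] = mpnttqnr$
  rot[1] = pnttqnr$m
  rot[2] = nttqnr$mp
  rot[3] = ttqnr$mpn
  rot[4] = tqnr$mpnt
  rot[5] = qnr$mpntt
  rot[6] = nr$mpnttq
  rot[7] = r$mpnttqn
  rot[8] = $mpnttqnr
Sorted (with $ < everything):
  sorted[0] = $mpnttqnr
  sorted[1] = mpnttqnr$
  sorted[2] = nr$mpnttq
  sorted[3] = nttqnr$mp
  sorted[4] = pnttqnr$m
  sorted[5] = qnr$mpntt
  sorted[6] = r$mpnttqn
  sorted[7] = tqnr$mpnt
  sorted[8] = ttqnr$mpn
sorted[4] = pnttqnr$m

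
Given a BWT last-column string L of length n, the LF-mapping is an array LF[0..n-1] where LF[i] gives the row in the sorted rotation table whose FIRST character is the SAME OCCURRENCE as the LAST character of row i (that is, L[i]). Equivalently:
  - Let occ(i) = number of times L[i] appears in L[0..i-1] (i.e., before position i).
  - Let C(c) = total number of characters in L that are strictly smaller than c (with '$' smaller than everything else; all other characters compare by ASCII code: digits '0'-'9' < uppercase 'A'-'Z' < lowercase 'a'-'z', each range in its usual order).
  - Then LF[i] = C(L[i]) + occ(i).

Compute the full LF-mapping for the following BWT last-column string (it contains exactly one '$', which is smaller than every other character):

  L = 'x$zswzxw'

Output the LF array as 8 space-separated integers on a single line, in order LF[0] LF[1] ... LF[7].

Answer: 4 0 6 1 2 7 5 3

Derivation:
Char counts: '$':1, 's':1, 'w':2, 'x':2, 'z':2
C (first-col start): C('$')=0, C('s')=1, C('w')=2, C('x')=4, C('z')=6
L[0]='x': occ=0, LF[0]=C('x')+0=4+0=4
L[1]='$': occ=0, LF[1]=C('$')+0=0+0=0
L[2]='z': occ=0, LF[2]=C('z')+0=6+0=6
L[3]='s': occ=0, LF[3]=C('s')+0=1+0=1
L[4]='w': occ=0, LF[4]=C('w')+0=2+0=2
L[5]='z': occ=1, LF[5]=C('z')+1=6+1=7
L[6]='x': occ=1, LF[6]=C('x')+1=4+1=5
L[7]='w': occ=1, LF[7]=C('w')+1=2+1=3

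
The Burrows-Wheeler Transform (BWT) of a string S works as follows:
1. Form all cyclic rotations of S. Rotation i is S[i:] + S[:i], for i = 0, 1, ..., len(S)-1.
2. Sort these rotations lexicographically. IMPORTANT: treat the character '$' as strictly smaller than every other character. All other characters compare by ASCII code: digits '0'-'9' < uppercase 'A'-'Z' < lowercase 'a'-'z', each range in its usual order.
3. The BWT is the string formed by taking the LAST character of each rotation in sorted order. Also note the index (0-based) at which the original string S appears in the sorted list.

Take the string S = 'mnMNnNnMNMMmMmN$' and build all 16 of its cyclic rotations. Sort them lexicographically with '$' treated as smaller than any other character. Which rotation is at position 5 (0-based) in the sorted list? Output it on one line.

All 16 rotations (rotation i = S[i:]+S[:i]):
  rot[0] = mnMNnNnMNMMmMmN$
  rot[1] = nMNnNnMNMMmMmN$m
  rot[2] = MNnNnMNMMmMmN$mn
  rot[3] = NnNnMNMMmMmN$mnM
  rot[4] = nNnMNMMmMmN$mnMN
  rot[5] = NnMNMMmMmN$mnMNn
  rot[6] = nMNMMmMmN$mnMNnN
  rot[7] = MNMMmMmN$mnMNnNn
  rot[8] = NMMmMmN$mnMNnNnM
  rot[9] = MMmMmN$mnMNnNnMN
  rot[10] = MmMmN$mnMNnNnMNM
  rot[11] = mMmN$mnMNnNnMNMM
  rot[12] = MmN$mnMNnNnMNMMm
  rot[13] = mN$mnMNnNnMNMMmM
  rot[14] = N$mnMNnNnMNMMmMm
  rot[15] = $mnMNnNnMNMMmMmN
Sorted (with $ < everything):
  sorted[0] = $mnMNnNnMNMMmMmN
  sorted[1] = MMmMmN$mnMNnNnMN
  sorted[2] = MNMMmMmN$mnMNnNn
  sorted[3] = MNnNnMNMMmMmN$mn
  sorted[4] = MmMmN$mnMNnNnMNM
  sorted[5] = MmN$mnMNnNnMNMMm
  sorted[6] = N$mnMNnNnMNMMmMm
  sorted[7] = NMMmMmN$mnMNnNnM
  sorted[8] = NnMNMMmMmN$mnMNn
  sorted[9] = NnNnMNMMmMmN$mnM
  sorted[10] = mMmN$mnMNnNnMNMM
  sorted[11] = mN$mnMNnNnMNMMmM
  sorted[12] = mnMNnNnMNMMmMmN$
  sorted[13] = nMNMMmMmN$mnMNnN
  sorted[14] = nMNnNnMNMMmMmN$m
  sorted[15] = nNnMNMMmMmN$mnMN
sorted[5] = MmN$mnMNnNnMNMMm

Answer: MmN$mnMNnNnMNMMm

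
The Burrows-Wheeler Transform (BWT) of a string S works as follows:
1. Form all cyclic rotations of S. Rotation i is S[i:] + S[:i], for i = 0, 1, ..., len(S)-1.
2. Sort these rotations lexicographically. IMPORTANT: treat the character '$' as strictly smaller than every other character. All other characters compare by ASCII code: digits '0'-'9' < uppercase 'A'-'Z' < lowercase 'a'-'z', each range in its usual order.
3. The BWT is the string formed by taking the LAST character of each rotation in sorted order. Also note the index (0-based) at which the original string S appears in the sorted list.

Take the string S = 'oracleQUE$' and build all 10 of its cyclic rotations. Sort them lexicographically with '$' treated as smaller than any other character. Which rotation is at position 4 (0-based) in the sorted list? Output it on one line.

Answer: acleQUE$or

Derivation:
All 10 rotations (rotation i = S[i:]+S[:i]):
  rot[0] = oracleQUE$
  rot[1] = racleQUE$o
  rot[2] = acleQUE$or
  rot[3] = cleQUE$ora
  rot[4] = leQUE$orac
  rot[5] = eQUE$oracl
  rot[6] = QUE$oracle
  rot[7] = UE$oracleQ
  rot[8] = E$oracleQU
  rot[9] = $oracleQUE
Sorted (with $ < everything):
  sorted[0] = $oracleQUE
  sorted[1] = E$oracleQU
  sorted[2] = QUE$oracle
  sorted[3] = UE$oracleQ
  sorted[4] = acleQUE$or
  sorted[5] = cleQUE$ora
  sorted[6] = eQUE$oracl
  sorted[7] = leQUE$orac
  sorted[8] = oracleQUE$
  sorted[9] = racleQUE$o
sorted[4] = acleQUE$or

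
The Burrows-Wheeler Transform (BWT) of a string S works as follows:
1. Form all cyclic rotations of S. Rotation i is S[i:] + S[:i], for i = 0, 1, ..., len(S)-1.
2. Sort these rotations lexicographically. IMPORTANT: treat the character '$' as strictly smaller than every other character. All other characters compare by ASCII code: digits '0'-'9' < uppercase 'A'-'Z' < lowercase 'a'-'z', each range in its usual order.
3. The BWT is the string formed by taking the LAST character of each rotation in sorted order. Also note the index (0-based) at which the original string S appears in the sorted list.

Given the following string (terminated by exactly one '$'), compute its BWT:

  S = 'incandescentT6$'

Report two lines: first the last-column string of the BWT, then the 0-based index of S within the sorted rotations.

All 15 rotations (rotation i = S[i:]+S[:i]):
  rot[0] = incandescentT6$
  rot[1] = ncandescentT6$i
  rot[2] = candescentT6$in
  rot[3] = andescentT6$inc
  rot[4] = ndescentT6$inca
  rot[5] = descentT6$incan
  rot[6] = escentT6$incand
  rot[7] = scentT6$incande
  rot[8] = centT6$incandes
  rot[9] = entT6$incandesc
  rot[10] = ntT6$incandesce
  rot[11] = tT6$incandescen
  rot[12] = T6$incandescent
  rot[13] = 6$incandescentT
  rot[14] = $incandescentT6
Sorted (with $ < everything):
  sorted[0] = $incandescentT6  (last char: '6')
  sorted[1] = 6$incandescentT  (last char: 'T')
  sorted[2] = T6$incandescent  (last char: 't')
  sorted[3] = andescentT6$inc  (last char: 'c')
  sorted[4] = candescentT6$in  (last char: 'n')
  sorted[5] = centT6$incandes  (last char: 's')
  sorted[6] = descentT6$incan  (last char: 'n')
  sorted[7] = entT6$incandesc  (last char: 'c')
  sorted[8] = escentT6$incand  (last char: 'd')
  sorted[9] = incandescentT6$  (last char: '$')
  sorted[10] = ncandescentT6$i  (last char: 'i')
  sorted[11] = ndescentT6$inca  (last char: 'a')
  sorted[12] = ntT6$incandesce  (last char: 'e')
  sorted[13] = scentT6$incande  (last char: 'e')
  sorted[14] = tT6$incandescen  (last char: 'n')
Last column: 6Ttcnsncd$iaeen
Original string S is at sorted index 9

Answer: 6Ttcnsncd$iaeen
9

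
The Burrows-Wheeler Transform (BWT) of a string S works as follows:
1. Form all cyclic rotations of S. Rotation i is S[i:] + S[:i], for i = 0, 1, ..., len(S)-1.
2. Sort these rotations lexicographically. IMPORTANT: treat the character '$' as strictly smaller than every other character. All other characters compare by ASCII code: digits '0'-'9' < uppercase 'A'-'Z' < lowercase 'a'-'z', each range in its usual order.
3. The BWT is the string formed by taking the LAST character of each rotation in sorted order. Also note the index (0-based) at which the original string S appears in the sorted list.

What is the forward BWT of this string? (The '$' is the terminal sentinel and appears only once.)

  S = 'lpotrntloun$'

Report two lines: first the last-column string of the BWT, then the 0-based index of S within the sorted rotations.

Answer: nt$urplltnoo
2

Derivation:
All 12 rotations (rotation i = S[i:]+S[:i]):
  rot[0] = lpotrntloun$
  rot[1] = potrntloun$l
  rot[2] = otrntloun$lp
  rot[3] = trntloun$lpo
  rot[4] = rntloun$lpot
  rot[5] = ntloun$lpotr
  rot[6] = tloun$lpotrn
  rot[7] = loun$lpotrnt
  rot[8] = oun$lpotrntl
  rot[9] = un$lpotrntlo
  rot[10] = n$lpotrntlou
  rot[11] = $lpotrntloun
Sorted (with $ < everything):
  sorted[0] = $lpotrntloun  (last char: 'n')
  sorted[1] = loun$lpotrnt  (last char: 't')
  sorted[2] = lpotrntloun$  (last char: '$')
  sorted[3] = n$lpotrntlou  (last char: 'u')
  sorted[4] = ntloun$lpotr  (last char: 'r')
  sorted[5] = otrntloun$lp  (last char: 'p')
  sorted[6] = oun$lpotrntl  (last char: 'l')
  sorted[7] = potrntloun$l  (last char: 'l')
  sorted[8] = rntloun$lpot  (last char: 't')
  sorted[9] = tloun$lpotrn  (last char: 'n')
  sorted[10] = trntloun$lpo  (last char: 'o')
  sorted[11] = un$lpotrntlo  (last char: 'o')
Last column: nt$urplltnoo
Original string S is at sorted index 2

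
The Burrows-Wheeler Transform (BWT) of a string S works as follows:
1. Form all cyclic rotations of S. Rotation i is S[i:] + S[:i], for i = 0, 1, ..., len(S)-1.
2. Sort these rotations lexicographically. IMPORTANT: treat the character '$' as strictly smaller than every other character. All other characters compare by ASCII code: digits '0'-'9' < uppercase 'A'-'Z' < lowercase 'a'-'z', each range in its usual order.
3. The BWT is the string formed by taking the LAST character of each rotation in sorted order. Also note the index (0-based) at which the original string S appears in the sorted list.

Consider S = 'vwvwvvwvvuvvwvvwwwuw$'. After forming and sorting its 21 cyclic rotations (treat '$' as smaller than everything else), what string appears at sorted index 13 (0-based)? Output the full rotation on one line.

Answer: w$vwvwvvwvvuvvwvvwwwu

Derivation:
All 21 rotations (rotation i = S[i:]+S[:i]):
  rot[0] = vwvwvvwvvuvvwvvwwwuw$
  rot[1] = wvwvvwvvuvvwvvwwwuw$v
  rot[2] = vwvvwvvuvvwvvwwwuw$vw
  rot[3] = wvvwvvuvvwvvwwwuw$vwv
  rot[4] = vvwvvuvvwvvwwwuw$vwvw
  rot[5] = vwvvuvvwvvwwwuw$vwvwv
  rot[6] = wvvuvvwvvwwwuw$vwvwvv
  rot[7] = vvuvvwvvwwwuw$vwvwvvw
  rot[8] = vuvvwvvwwwuw$vwvwvvwv
  rot[9] = uvvwvvwwwuw$vwvwvvwvv
  rot[10] = vvwvvwwwuw$vwvwvvwvvu
  rot[11] = vwvvwwwuw$vwvwvvwvvuv
  rot[12] = wvvwwwuw$vwvwvvwvvuvv
  rot[13] = vvwwwuw$vwvwvvwvvuvvw
  rot[14] = vwwwuw$vwvwvvwvvuvvwv
  rot[15] = wwwuw$vwvwvvwvvuvvwvv
  rot[16] = wwuw$vwvwvvwvvuvvwvvw
  rot[17] = wuw$vwvwvvwvvuvvwvvww
  rot[18] = uw$vwvwvvwvvuvvwvvwww
  rot[19] = w$vwvwvvwvvuvvwvvwwwu
  rot[20] = $vwvwvvwvvuvvwvvwwwuw
Sorted (with $ < everything):
  sorted[0] = $vwvwvvwvvuvvwvvwwwuw
  sorted[1] = uvvwvvwwwuw$vwvwvvwvv
  sorted[2] = uw$vwvwvvwvvuvvwvvwww
  sorted[3] = vuvvwvvwwwuw$vwvwvvwv
  sorted[4] = vvuvvwvvwwwuw$vwvwvvw
  sorted[5] = vvwvvuvvwvvwwwuw$vwvw
  sorted[6] = vvwvvwwwuw$vwvwvvwvvu
  sorted[7] = vvwwwuw$vwvwvvwvvuvvw
  sorted[8] = vwvvuvvwvvwwwuw$vwvwv
  sorted[9] = vwvvwvvuvvwvvwwwuw$vw
  sorted[10] = vwvvwwwuw$vwvwvvwvvuv
  sorted[11] = vwvwvvwvvuvvwvvwwwuw$
  sorted[12] = vwwwuw$vwvwvvwvvuvvwv
  sorted[13] = w$vwvwvvwvvuvvwvvwwwu
  sorted[14] = wuw$vwvwvvwvvuvvwvvww
  sorted[15] = wvvuvvwvvwwwuw$vwvwvv
  sorted[16] = wvvwvvuvvwvvwwwuw$vwv
  sorted[17] = wvvwwwuw$vwvwvvwvvuvv
  sorted[18] = wvwvvwvvuvvwvvwwwuw$v
  sorted[19] = wwuw$vwvwvvwvvuvvwvvw
  sorted[20] = wwwuw$vwvwvvwvvuvvwvv
sorted[13] = w$vwvwvvwvvuvvwvvwwwu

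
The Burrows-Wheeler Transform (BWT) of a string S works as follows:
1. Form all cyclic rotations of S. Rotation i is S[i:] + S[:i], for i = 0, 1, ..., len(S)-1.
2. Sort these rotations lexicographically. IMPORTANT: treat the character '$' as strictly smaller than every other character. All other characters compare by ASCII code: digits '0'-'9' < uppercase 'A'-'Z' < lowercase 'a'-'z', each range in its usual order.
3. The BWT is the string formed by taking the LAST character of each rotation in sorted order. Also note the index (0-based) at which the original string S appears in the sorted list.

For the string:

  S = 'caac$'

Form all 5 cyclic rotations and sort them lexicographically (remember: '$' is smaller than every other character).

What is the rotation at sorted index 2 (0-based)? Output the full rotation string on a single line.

Answer: ac$ca

Derivation:
All 5 rotations (rotation i = S[i:]+S[:i]):
  rot[0] = caac$
  rot[1] = aac$c
  rot[2] = ac$ca
  rot[3] = c$caa
  rot[4] = $caac
Sorted (with $ < everything):
  sorted[0] = $caac
  sorted[1] = aac$c
  sorted[2] = ac$ca
  sorted[3] = c$caa
  sorted[4] = caac$
sorted[2] = ac$ca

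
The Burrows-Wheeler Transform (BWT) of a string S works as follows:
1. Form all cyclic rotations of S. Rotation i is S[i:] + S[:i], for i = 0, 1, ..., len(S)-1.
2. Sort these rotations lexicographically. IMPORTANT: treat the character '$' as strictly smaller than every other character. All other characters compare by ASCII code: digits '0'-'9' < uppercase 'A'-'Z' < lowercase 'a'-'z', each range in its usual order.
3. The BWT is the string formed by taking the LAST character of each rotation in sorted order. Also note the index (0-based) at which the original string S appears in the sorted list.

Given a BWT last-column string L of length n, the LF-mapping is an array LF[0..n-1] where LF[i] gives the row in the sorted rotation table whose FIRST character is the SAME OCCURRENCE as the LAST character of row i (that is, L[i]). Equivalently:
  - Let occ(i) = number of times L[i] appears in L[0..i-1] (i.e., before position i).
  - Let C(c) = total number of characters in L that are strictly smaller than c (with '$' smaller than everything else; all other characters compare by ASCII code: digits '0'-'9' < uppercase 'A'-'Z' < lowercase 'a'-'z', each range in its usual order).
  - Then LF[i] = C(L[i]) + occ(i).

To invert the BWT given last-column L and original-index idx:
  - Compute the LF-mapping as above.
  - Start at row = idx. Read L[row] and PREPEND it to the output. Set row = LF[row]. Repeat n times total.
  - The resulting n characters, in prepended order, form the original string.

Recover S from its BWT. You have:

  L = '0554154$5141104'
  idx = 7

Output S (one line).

LF mapping: 1 11 12 7 3 13 8 0 14 4 9 5 6 2 10
Walk LF starting at row 7, prepending L[row]:
  step 1: row=7, L[7]='$', prepend. Next row=LF[7]=0
  step 2: row=0, L[0]='0', prepend. Next row=LF[0]=1
  step 3: row=1, L[1]='5', prepend. Next row=LF[1]=11
  step 4: row=11, L[11]='1', prepend. Next row=LF[11]=5
  step 5: row=5, L[5]='5', prepend. Next row=LF[5]=13
  step 6: row=13, L[13]='0', prepend. Next row=LF[13]=2
  step 7: row=2, L[2]='5', prepend. Next row=LF[2]=12
  step 8: row=12, L[12]='1', prepend. Next row=LF[12]=6
  step 9: row=6, L[6]='4', prepend. Next row=LF[6]=8
  step 10: row=8, L[8]='5', prepend. Next row=LF[8]=14
  step 11: row=14, L[14]='4', prepend. Next row=LF[14]=10
  step 12: row=10, L[10]='4', prepend. Next row=LF[10]=9
  step 13: row=9, L[9]='1', prepend. Next row=LF[9]=4
  step 14: row=4, L[4]='1', prepend. Next row=LF[4]=3
  step 15: row=3, L[3]='4', prepend. Next row=LF[3]=7
Reversed output: 41144541505150$

Answer: 41144541505150$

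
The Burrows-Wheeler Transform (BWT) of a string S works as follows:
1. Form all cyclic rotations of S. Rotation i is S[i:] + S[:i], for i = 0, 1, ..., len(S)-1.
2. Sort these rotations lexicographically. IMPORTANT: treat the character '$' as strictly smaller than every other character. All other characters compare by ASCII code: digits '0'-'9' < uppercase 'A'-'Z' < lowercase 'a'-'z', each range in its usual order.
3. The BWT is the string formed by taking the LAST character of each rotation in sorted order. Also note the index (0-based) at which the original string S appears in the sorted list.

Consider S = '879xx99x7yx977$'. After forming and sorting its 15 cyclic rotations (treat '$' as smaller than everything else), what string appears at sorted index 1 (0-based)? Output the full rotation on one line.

All 15 rotations (rotation i = S[i:]+S[:i]):
  rot[0] = 879xx99x7yx977$
  rot[1] = 79xx99x7yx977$8
  rot[2] = 9xx99x7yx977$87
  rot[3] = xx99x7yx977$879
  rot[4] = x99x7yx977$879x
  rot[5] = 99x7yx977$879xx
  rot[6] = 9x7yx977$879xx9
  rot[7] = x7yx977$879xx99
  rot[8] = 7yx977$879xx99x
  rot[9] = yx977$879xx99x7
  rot[10] = x977$879xx99x7y
  rot[11] = 977$879xx99x7yx
  rot[12] = 77$879xx99x7yx9
  rot[13] = 7$879xx99x7yx97
  rot[14] = $879xx99x7yx977
Sorted (with $ < everything):
  sorted[0] = $879xx99x7yx977
  sorted[1] = 7$879xx99x7yx97
  sorted[2] = 77$879xx99x7yx9
  sorted[3] = 79xx99x7yx977$8
  sorted[4] = 7yx977$879xx99x
  sorted[5] = 879xx99x7yx977$
  sorted[6] = 977$879xx99x7yx
  sorted[7] = 99x7yx977$879xx
  sorted[8] = 9x7yx977$879xx9
  sorted[9] = 9xx99x7yx977$87
  sorted[10] = x7yx977$879xx99
  sorted[11] = x977$879xx99x7y
  sorted[12] = x99x7yx977$879x
  sorted[13] = xx99x7yx977$879
  sorted[14] = yx977$879xx99x7
sorted[1] = 7$879xx99x7yx97

Answer: 7$879xx99x7yx97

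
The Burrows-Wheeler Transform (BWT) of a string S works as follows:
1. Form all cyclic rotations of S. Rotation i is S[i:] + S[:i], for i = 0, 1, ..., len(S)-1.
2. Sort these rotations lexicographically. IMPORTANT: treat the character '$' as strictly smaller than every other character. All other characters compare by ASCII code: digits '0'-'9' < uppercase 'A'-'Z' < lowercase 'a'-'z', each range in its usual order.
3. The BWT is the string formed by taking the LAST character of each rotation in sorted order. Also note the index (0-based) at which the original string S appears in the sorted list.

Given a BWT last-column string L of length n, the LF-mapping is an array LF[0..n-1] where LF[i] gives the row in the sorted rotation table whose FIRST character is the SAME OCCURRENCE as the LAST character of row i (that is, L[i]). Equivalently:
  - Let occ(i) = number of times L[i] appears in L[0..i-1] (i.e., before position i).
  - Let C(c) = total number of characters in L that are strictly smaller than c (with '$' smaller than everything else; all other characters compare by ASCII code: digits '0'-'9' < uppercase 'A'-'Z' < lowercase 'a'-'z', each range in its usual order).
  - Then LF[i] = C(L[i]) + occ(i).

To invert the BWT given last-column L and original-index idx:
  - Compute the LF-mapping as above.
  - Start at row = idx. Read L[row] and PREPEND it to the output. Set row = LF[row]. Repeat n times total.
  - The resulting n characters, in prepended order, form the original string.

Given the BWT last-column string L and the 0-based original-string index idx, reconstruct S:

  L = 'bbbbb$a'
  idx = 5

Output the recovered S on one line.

LF mapping: 2 3 4 5 6 0 1
Walk LF starting at row 5, prepending L[row]:
  step 1: row=5, L[5]='$', prepend. Next row=LF[5]=0
  step 2: row=0, L[0]='b', prepend. Next row=LF[0]=2
  step 3: row=2, L[2]='b', prepend. Next row=LF[2]=4
  step 4: row=4, L[4]='b', prepend. Next row=LF[4]=6
  step 5: row=6, L[6]='a', prepend. Next row=LF[6]=1
  step 6: row=1, L[1]='b', prepend. Next row=LF[1]=3
  step 7: row=3, L[3]='b', prepend. Next row=LF[3]=5
Reversed output: bbabbb$

Answer: bbabbb$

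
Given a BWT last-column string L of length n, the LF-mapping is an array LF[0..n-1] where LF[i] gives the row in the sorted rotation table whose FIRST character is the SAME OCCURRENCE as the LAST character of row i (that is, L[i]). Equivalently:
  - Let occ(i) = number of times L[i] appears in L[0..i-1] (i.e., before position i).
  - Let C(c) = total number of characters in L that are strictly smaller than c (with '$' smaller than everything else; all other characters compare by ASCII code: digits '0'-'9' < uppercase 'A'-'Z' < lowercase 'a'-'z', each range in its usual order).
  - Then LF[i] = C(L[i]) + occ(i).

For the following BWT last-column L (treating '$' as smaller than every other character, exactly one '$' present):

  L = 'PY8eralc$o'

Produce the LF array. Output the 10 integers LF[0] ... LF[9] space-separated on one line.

Char counts: '$':1, '8':1, 'P':1, 'Y':1, 'a':1, 'c':1, 'e':1, 'l':1, 'o':1, 'r':1
C (first-col start): C('$')=0, C('8')=1, C('P')=2, C('Y')=3, C('a')=4, C('c')=5, C('e')=6, C('l')=7, C('o')=8, C('r')=9
L[0]='P': occ=0, LF[0]=C('P')+0=2+0=2
L[1]='Y': occ=0, LF[1]=C('Y')+0=3+0=3
L[2]='8': occ=0, LF[2]=C('8')+0=1+0=1
L[3]='e': occ=0, LF[3]=C('e')+0=6+0=6
L[4]='r': occ=0, LF[4]=C('r')+0=9+0=9
L[5]='a': occ=0, LF[5]=C('a')+0=4+0=4
L[6]='l': occ=0, LF[6]=C('l')+0=7+0=7
L[7]='c': occ=0, LF[7]=C('c')+0=5+0=5
L[8]='$': occ=0, LF[8]=C('$')+0=0+0=0
L[9]='o': occ=0, LF[9]=C('o')+0=8+0=8

Answer: 2 3 1 6 9 4 7 5 0 8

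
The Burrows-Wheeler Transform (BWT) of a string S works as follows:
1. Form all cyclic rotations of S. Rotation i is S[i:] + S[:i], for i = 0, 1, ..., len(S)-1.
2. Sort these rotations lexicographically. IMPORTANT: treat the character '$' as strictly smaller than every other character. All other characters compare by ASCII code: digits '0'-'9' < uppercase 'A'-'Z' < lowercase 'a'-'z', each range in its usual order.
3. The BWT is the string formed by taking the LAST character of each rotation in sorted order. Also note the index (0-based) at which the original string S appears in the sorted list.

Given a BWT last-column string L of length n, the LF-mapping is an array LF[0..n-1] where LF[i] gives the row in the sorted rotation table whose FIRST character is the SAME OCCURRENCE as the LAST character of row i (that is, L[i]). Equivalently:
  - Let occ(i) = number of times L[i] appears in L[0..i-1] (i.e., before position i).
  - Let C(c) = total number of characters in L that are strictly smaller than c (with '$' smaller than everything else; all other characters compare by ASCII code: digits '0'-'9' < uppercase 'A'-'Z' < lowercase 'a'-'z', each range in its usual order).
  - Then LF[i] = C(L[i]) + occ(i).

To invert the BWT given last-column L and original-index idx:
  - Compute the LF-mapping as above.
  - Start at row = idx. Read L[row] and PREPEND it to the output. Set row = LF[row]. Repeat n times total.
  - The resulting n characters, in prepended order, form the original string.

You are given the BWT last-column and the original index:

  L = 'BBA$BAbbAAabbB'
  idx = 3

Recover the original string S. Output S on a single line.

Answer: ABbbbBAabBAAB$

Derivation:
LF mapping: 5 6 1 0 7 2 10 11 3 4 9 12 13 8
Walk LF starting at row 3, prepending L[row]:
  step 1: row=3, L[3]='$', prepend. Next row=LF[3]=0
  step 2: row=0, L[0]='B', prepend. Next row=LF[0]=5
  step 3: row=5, L[5]='A', prepend. Next row=LF[5]=2
  step 4: row=2, L[2]='A', prepend. Next row=LF[2]=1
  step 5: row=1, L[1]='B', prepend. Next row=LF[1]=6
  step 6: row=6, L[6]='b', prepend. Next row=LF[6]=10
  step 7: row=10, L[10]='a', prepend. Next row=LF[10]=9
  step 8: row=9, L[9]='A', prepend. Next row=LF[9]=4
  step 9: row=4, L[4]='B', prepend. Next row=LF[4]=7
  step 10: row=7, L[7]='b', prepend. Next row=LF[7]=11
  step 11: row=11, L[11]='b', prepend. Next row=LF[11]=12
  step 12: row=12, L[12]='b', prepend. Next row=LF[12]=13
  step 13: row=13, L[13]='B', prepend. Next row=LF[13]=8
  step 14: row=8, L[8]='A', prepend. Next row=LF[8]=3
Reversed output: ABbbbBAabBAAB$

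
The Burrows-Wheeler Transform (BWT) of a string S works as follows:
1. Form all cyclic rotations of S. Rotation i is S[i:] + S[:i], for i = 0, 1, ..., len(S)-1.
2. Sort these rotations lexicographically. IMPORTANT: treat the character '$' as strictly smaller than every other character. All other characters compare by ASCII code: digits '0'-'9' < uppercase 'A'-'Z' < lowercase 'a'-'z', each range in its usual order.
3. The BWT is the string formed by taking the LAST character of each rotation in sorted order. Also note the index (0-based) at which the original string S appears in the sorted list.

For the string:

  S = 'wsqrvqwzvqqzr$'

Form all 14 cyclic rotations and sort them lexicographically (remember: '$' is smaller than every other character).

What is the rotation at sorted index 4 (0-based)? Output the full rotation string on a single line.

All 14 rotations (rotation i = S[i:]+S[:i]):
  rot[0] = wsqrvqwzvqqzr$
  rot[1] = sqrvqwzvqqzr$w
  rot[2] = qrvqwzvqqzr$ws
  rot[3] = rvqwzvqqzr$wsq
  rot[4] = vqwzvqqzr$wsqr
  rot[5] = qwzvqqzr$wsqrv
  rot[6] = wzvqqzr$wsqrvq
  rot[7] = zvqqzr$wsqrvqw
  rot[8] = vqqzr$wsqrvqwz
  rot[9] = qqzr$wsqrvqwzv
  rot[10] = qzr$wsqrvqwzvq
  rot[11] = zr$wsqrvqwzvqq
  rot[12] = r$wsqrvqwzvqqz
  rot[13] = $wsqrvqwzvqqzr
Sorted (with $ < everything):
  sorted[0] = $wsqrvqwzvqqzr
  sorted[1] = qqzr$wsqrvqwzv
  sorted[2] = qrvqwzvqqzr$ws
  sorted[3] = qwzvqqzr$wsqrv
  sorted[4] = qzr$wsqrvqwzvq
  sorted[5] = r$wsqrvqwzvqqz
  sorted[6] = rvqwzvqqzr$wsq
  sorted[7] = sqrvqwzvqqzr$w
  sorted[8] = vqqzr$wsqrvqwz
  sorted[9] = vqwzvqqzr$wsqr
  sorted[10] = wsqrvqwzvqqzr$
  sorted[11] = wzvqqzr$wsqrvq
  sorted[12] = zr$wsqrvqwzvqq
  sorted[13] = zvqqzr$wsqrvqw
sorted[4] = qzr$wsqrvqwzvq

Answer: qzr$wsqrvqwzvq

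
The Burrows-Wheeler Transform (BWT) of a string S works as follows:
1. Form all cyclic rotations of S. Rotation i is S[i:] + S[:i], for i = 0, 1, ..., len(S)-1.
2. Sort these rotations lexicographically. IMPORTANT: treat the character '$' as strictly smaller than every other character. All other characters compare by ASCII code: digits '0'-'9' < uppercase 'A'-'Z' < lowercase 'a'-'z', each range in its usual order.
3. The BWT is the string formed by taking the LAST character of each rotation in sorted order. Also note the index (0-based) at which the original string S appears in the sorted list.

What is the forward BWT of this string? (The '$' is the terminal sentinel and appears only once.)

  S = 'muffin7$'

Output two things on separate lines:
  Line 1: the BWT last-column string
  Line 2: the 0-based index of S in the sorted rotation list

Answer: 7nuff$im
5

Derivation:
All 8 rotations (rotation i = S[i:]+S[:i]):
  rot[0] = muffin7$
  rot[1] = uffin7$m
  rot[2] = ffin7$mu
  rot[3] = fin7$muf
  rot[4] = in7$muff
  rot[5] = n7$muffi
  rot[6] = 7$muffin
  rot[7] = $muffin7
Sorted (with $ < everything):
  sorted[0] = $muffin7  (last char: '7')
  sorted[1] = 7$muffin  (last char: 'n')
  sorted[2] = ffin7$mu  (last char: 'u')
  sorted[3] = fin7$muf  (last char: 'f')
  sorted[4] = in7$muff  (last char: 'f')
  sorted[5] = muffin7$  (last char: '$')
  sorted[6] = n7$muffi  (last char: 'i')
  sorted[7] = uffin7$m  (last char: 'm')
Last column: 7nuff$im
Original string S is at sorted index 5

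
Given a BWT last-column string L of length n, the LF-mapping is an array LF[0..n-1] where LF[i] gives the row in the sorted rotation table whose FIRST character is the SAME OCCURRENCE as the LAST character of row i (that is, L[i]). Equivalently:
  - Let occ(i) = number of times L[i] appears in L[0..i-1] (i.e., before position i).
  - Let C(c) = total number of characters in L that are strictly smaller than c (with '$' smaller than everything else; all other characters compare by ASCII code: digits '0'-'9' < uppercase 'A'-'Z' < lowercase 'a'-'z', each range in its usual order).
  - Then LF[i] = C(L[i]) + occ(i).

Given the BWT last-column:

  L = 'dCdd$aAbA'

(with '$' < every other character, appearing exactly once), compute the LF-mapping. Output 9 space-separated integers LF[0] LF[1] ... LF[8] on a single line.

Char counts: '$':1, 'A':2, 'C':1, 'a':1, 'b':1, 'd':3
C (first-col start): C('$')=0, C('A')=1, C('C')=3, C('a')=4, C('b')=5, C('d')=6
L[0]='d': occ=0, LF[0]=C('d')+0=6+0=6
L[1]='C': occ=0, LF[1]=C('C')+0=3+0=3
L[2]='d': occ=1, LF[2]=C('d')+1=6+1=7
L[3]='d': occ=2, LF[3]=C('d')+2=6+2=8
L[4]='$': occ=0, LF[4]=C('$')+0=0+0=0
L[5]='a': occ=0, LF[5]=C('a')+0=4+0=4
L[6]='A': occ=0, LF[6]=C('A')+0=1+0=1
L[7]='b': occ=0, LF[7]=C('b')+0=5+0=5
L[8]='A': occ=1, LF[8]=C('A')+1=1+1=2

Answer: 6 3 7 8 0 4 1 5 2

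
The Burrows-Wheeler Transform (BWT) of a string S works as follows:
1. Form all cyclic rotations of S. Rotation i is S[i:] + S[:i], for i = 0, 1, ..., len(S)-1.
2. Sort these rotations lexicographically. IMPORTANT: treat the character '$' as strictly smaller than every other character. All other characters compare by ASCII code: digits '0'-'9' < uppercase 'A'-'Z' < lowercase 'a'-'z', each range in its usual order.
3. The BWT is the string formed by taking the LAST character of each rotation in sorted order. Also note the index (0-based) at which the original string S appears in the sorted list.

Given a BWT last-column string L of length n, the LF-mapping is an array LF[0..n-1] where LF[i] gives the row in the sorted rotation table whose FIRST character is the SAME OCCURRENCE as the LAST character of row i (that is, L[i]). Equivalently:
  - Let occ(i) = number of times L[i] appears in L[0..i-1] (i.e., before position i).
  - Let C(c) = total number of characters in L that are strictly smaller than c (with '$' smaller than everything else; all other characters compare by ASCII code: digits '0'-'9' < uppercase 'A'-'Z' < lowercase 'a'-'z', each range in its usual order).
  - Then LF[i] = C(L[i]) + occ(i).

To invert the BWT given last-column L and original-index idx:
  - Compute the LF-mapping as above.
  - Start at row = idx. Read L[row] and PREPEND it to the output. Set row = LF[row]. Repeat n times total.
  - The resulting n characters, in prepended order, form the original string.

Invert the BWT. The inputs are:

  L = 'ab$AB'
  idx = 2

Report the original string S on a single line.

Answer: BbAa$

Derivation:
LF mapping: 3 4 0 1 2
Walk LF starting at row 2, prepending L[row]:
  step 1: row=2, L[2]='$', prepend. Next row=LF[2]=0
  step 2: row=0, L[0]='a', prepend. Next row=LF[0]=3
  step 3: row=3, L[3]='A', prepend. Next row=LF[3]=1
  step 4: row=1, L[1]='b', prepend. Next row=LF[1]=4
  step 5: row=4, L[4]='B', prepend. Next row=LF[4]=2
Reversed output: BbAa$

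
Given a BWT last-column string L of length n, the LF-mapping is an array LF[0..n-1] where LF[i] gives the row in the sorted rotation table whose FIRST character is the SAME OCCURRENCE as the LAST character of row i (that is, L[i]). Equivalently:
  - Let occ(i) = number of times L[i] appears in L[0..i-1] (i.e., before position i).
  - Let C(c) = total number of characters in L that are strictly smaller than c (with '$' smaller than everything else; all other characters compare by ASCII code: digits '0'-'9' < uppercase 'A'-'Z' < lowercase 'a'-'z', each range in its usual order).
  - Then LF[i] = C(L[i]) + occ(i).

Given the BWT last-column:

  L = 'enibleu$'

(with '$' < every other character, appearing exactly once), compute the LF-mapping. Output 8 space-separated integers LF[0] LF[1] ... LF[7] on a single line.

Answer: 2 6 4 1 5 3 7 0

Derivation:
Char counts: '$':1, 'b':1, 'e':2, 'i':1, 'l':1, 'n':1, 'u':1
C (first-col start): C('$')=0, C('b')=1, C('e')=2, C('i')=4, C('l')=5, C('n')=6, C('u')=7
L[0]='e': occ=0, LF[0]=C('e')+0=2+0=2
L[1]='n': occ=0, LF[1]=C('n')+0=6+0=6
L[2]='i': occ=0, LF[2]=C('i')+0=4+0=4
L[3]='b': occ=0, LF[3]=C('b')+0=1+0=1
L[4]='l': occ=0, LF[4]=C('l')+0=5+0=5
L[5]='e': occ=1, LF[5]=C('e')+1=2+1=3
L[6]='u': occ=0, LF[6]=C('u')+0=7+0=7
L[7]='$': occ=0, LF[7]=C('$')+0=0+0=0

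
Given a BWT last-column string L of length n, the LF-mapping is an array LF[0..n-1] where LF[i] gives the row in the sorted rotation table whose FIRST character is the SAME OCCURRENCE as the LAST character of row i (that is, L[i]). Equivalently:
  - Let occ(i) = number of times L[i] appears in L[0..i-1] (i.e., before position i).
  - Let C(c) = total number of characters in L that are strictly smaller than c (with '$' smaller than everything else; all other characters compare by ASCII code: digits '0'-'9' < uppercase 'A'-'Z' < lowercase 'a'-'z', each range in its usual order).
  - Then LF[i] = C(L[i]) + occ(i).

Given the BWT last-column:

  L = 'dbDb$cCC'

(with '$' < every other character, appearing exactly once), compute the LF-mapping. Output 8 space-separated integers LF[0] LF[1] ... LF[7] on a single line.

Char counts: '$':1, 'C':2, 'D':1, 'b':2, 'c':1, 'd':1
C (first-col start): C('$')=0, C('C')=1, C('D')=3, C('b')=4, C('c')=6, C('d')=7
L[0]='d': occ=0, LF[0]=C('d')+0=7+0=7
L[1]='b': occ=0, LF[1]=C('b')+0=4+0=4
L[2]='D': occ=0, LF[2]=C('D')+0=3+0=3
L[3]='b': occ=1, LF[3]=C('b')+1=4+1=5
L[4]='$': occ=0, LF[4]=C('$')+0=0+0=0
L[5]='c': occ=0, LF[5]=C('c')+0=6+0=6
L[6]='C': occ=0, LF[6]=C('C')+0=1+0=1
L[7]='C': occ=1, LF[7]=C('C')+1=1+1=2

Answer: 7 4 3 5 0 6 1 2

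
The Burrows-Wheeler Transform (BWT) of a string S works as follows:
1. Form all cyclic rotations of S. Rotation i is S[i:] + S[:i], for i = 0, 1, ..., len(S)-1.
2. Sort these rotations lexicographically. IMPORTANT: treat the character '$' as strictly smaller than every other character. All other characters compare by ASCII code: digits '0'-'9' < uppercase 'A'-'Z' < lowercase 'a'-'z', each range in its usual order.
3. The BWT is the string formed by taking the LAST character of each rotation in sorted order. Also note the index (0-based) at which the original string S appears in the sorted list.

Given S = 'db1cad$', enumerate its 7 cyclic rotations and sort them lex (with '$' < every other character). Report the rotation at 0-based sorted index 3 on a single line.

Answer: b1cad$d

Derivation:
All 7 rotations (rotation i = S[i:]+S[:i]):
  rot[0] = db1cad$
  rot[1] = b1cad$d
  rot[2] = 1cad$db
  rot[3] = cad$db1
  rot[4] = ad$db1c
  rot[5] = d$db1ca
  rot[6] = $db1cad
Sorted (with $ < everything):
  sorted[0] = $db1cad
  sorted[1] = 1cad$db
  sorted[2] = ad$db1c
  sorted[3] = b1cad$d
  sorted[4] = cad$db1
  sorted[5] = d$db1ca
  sorted[6] = db1cad$
sorted[3] = b1cad$d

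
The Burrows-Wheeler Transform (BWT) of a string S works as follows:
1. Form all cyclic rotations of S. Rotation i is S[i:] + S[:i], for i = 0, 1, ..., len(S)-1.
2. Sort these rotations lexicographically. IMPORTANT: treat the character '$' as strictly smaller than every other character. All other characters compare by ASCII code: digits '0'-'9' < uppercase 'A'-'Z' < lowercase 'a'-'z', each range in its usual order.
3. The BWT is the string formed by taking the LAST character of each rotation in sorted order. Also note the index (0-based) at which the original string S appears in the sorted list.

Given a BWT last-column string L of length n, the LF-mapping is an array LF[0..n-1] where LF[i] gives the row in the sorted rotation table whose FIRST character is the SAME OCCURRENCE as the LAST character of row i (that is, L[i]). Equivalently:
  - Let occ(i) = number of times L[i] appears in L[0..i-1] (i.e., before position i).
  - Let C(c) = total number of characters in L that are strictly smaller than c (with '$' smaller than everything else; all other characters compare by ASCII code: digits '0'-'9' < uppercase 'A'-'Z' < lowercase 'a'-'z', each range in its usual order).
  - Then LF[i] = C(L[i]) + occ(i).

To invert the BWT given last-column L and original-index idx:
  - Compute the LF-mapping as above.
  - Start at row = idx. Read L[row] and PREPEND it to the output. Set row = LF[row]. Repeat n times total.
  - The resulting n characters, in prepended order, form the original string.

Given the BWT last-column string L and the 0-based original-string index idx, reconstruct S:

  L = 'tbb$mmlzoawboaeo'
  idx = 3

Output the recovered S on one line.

LF mapping: 13 3 4 0 8 9 7 15 10 1 14 5 11 2 6 12
Walk LF starting at row 3, prepending L[row]:
  step 1: row=3, L[3]='$', prepend. Next row=LF[3]=0
  step 2: row=0, L[0]='t', prepend. Next row=LF[0]=13
  step 3: row=13, L[13]='a', prepend. Next row=LF[13]=2
  step 4: row=2, L[2]='b', prepend. Next row=LF[2]=4
  step 5: row=4, L[4]='m', prepend. Next row=LF[4]=8
  step 6: row=8, L[8]='o', prepend. Next row=LF[8]=10
  step 7: row=10, L[10]='w', prepend. Next row=LF[10]=14
  step 8: row=14, L[14]='e', prepend. Next row=LF[14]=6
  step 9: row=6, L[6]='l', prepend. Next row=LF[6]=7
  step 10: row=7, L[7]='z', prepend. Next row=LF[7]=15
  step 11: row=15, L[15]='o', prepend. Next row=LF[15]=12
  step 12: row=12, L[12]='o', prepend. Next row=LF[12]=11
  step 13: row=11, L[11]='b', prepend. Next row=LF[11]=5
  step 14: row=5, L[5]='m', prepend. Next row=LF[5]=9
  step 15: row=9, L[9]='a', prepend. Next row=LF[9]=1
  step 16: row=1, L[1]='b', prepend. Next row=LF[1]=3
Reversed output: bamboozlewombat$

Answer: bamboozlewombat$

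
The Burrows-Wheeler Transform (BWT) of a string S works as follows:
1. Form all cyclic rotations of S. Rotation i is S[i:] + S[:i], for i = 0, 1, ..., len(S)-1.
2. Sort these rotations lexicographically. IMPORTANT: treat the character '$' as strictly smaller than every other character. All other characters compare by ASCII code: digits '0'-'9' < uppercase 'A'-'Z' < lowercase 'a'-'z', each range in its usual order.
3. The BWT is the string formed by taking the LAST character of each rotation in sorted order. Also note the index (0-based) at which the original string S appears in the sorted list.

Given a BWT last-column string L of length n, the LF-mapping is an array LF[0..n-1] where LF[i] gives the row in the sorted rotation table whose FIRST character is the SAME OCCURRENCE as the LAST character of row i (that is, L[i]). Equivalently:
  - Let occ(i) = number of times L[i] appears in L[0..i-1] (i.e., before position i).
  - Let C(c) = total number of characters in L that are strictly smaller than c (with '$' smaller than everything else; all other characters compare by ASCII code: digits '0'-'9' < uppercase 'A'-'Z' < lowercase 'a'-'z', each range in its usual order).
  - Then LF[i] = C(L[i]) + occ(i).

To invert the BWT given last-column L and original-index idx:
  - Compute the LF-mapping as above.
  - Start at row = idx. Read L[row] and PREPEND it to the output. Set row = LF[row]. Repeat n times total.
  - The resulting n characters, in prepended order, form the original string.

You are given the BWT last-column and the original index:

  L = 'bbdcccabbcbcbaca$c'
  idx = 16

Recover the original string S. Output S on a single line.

LF mapping: 4 5 17 10 11 12 1 6 7 13 8 14 9 2 15 3 0 16
Walk LF starting at row 16, prepending L[row]:
  step 1: row=16, L[16]='$', prepend. Next row=LF[16]=0
  step 2: row=0, L[0]='b', prepend. Next row=LF[0]=4
  step 3: row=4, L[4]='c', prepend. Next row=LF[4]=11
  step 4: row=11, L[11]='c', prepend. Next row=LF[11]=14
  step 5: row=14, L[14]='c', prepend. Next row=LF[14]=15
  step 6: row=15, L[15]='a', prepend. Next row=LF[15]=3
  step 7: row=3, L[3]='c', prepend. Next row=LF[3]=10
  step 8: row=10, L[10]='b', prepend. Next row=LF[10]=8
  step 9: row=8, L[8]='b', prepend. Next row=LF[8]=7
  step 10: row=7, L[7]='b', prepend. Next row=LF[7]=6
  step 11: row=6, L[6]='a', prepend. Next row=LF[6]=1
  step 12: row=1, L[1]='b', prepend. Next row=LF[1]=5
  step 13: row=5, L[5]='c', prepend. Next row=LF[5]=12
  step 14: row=12, L[12]='b', prepend. Next row=LF[12]=9
  step 15: row=9, L[9]='c', prepend. Next row=LF[9]=13
  step 16: row=13, L[13]='a', prepend. Next row=LF[13]=2
  step 17: row=2, L[2]='d', prepend. Next row=LF[2]=17
  step 18: row=17, L[17]='c', prepend. Next row=LF[17]=16
Reversed output: cdacbcbabbbcacccb$

Answer: cdacbcbabbbcacccb$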